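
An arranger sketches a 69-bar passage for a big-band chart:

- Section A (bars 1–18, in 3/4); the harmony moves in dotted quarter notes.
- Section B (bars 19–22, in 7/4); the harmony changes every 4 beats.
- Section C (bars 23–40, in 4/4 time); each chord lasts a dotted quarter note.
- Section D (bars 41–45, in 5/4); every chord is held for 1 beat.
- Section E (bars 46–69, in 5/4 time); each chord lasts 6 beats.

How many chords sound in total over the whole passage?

136 chords

A has 54 beats and chords last 1.5 each, so 36 chords.
B has 28 beats and chords last 4 each, so 7 chords.
C has 72 beats and chords last 1.5 each, so 48 chords.
D has 25 beats and chords last 1 each, so 25 chords.
E has 120 beats and chords last 6 each, so 20 chords.
Total: 36 + 7 + 48 + 25 + 20 = 136.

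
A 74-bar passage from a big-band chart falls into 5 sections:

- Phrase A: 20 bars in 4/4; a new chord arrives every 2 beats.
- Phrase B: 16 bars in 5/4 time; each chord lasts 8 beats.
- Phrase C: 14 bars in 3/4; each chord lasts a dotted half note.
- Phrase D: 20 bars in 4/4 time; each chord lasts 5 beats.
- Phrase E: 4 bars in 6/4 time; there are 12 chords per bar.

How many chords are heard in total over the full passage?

A: 20 bars × 4 beats = 80 beats; 2 beats/chord → 40 chords.
B: 16 bars × 5 beats = 80 beats; 8 beats/chord → 10 chords.
C: 14 bars × 3 beats = 42 beats; 3 beats/chord → 14 chords.
D: 20 bars × 4 beats = 80 beats; 5 beats/chord → 16 chords.
E: 4 bars × 6 beats = 24 beats; 0.5 beats/chord → 48 chords.
Total: 40 + 10 + 14 + 16 + 48 = 128.

128 chords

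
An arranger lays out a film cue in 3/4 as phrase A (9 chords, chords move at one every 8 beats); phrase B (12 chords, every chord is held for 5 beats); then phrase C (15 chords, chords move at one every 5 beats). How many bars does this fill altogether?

69 bars

A: 9 × 8 = 72 beats = 24 bars.
B: 12 × 5 = 60 beats = 20 bars.
C: 15 × 5 = 75 beats = 25 bars.
Total: 24 + 20 + 25 = 69 bars.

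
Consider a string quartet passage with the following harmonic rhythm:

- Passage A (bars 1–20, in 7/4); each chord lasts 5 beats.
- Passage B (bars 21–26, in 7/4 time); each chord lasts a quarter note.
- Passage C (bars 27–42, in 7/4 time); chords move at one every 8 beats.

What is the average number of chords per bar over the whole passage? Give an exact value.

A: 20 bars of 7 beats is 140 beats; at 5 beats each that's 28 chords.
B: 6 bars of 7 beats is 42 beats; at 1 beat each that's 42 chords.
C: 16 bars of 7 beats is 112 beats; at 8 beats each that's 14 chords.
Overall: 84 chords over 42 bars → 84/42 = 2 chords per bar.

2 chords per bar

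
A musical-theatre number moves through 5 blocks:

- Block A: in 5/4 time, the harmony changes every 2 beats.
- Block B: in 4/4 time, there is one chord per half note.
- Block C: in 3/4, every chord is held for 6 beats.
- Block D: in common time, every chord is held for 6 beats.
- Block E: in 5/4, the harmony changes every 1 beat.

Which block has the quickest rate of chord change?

Block E

A: 5/2 = 2.5 chords/bar.
B: 4/2 = 2 chords/bar.
C: 3/6 = 0.5 chords/bar.
D: 4/6 = 2/3 chords/bar.
E: 5/1 = 5 chords/bar.
Fastest is E at 5 chords/bar.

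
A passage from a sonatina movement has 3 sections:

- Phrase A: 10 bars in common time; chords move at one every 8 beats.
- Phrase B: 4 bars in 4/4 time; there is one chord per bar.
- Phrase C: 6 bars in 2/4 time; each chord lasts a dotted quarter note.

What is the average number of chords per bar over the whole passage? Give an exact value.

A: 10 bars of 4 beats is 40 beats; at 8 beats each that's 5 chords.
B: 4 bars of 4 beats is 16 beats; at 4 beats each that's 4 chords.
C: 6 bars of 2 beats is 12 beats; at 1.5 beats each that's 8 chords.
Overall: 17 chords over 20 bars → 17/20 = 0.85 chords per bar.

0.85 chords per bar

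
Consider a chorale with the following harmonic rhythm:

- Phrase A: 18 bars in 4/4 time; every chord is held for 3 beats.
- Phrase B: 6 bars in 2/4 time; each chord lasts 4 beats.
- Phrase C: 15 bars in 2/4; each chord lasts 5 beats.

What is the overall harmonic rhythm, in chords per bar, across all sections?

11/13 chords per bar

A: 18 bars of 4 beats is 72 beats; at 3 beats each that's 24 chords.
B: 6 bars of 2 beats is 12 beats; at 4 beats each that's 3 chords.
C: 15 bars of 2 beats is 30 beats; at 5 beats each that's 6 chords.
Overall: 33 chords over 39 bars → 33/39 = 11/13 chords per bar.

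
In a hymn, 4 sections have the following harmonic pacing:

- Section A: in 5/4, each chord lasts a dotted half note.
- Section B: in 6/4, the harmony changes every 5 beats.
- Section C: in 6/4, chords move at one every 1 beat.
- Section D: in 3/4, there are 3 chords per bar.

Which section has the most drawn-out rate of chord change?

A: each chord is 3 beats in 5/4, so 5/3 per bar.
B: each chord is 5 beats in 6/4, so 1.2 per bar.
C: each chord is 1 beat in 6/4, so 6 per bar.
D: each chord is 1 beat in 3/4, so 3 per bar.
Slowest is B at 1.2 chords/bar.

Section B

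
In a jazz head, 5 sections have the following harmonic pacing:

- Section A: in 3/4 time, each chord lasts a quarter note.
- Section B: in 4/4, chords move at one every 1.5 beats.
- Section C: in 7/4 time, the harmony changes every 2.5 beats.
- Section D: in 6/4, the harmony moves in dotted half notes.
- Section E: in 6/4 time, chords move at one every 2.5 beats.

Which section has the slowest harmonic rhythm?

Section D

A: 3 beats/bar ÷ 1 beat/chord = 3 chords/bar.
B: 4 beats/bar ÷ 1.5 beats/chord = 8/3 chords/bar.
C: 7 beats/bar ÷ 2.5 beats/chord = 2.8 chords/bar.
D: 6 beats/bar ÷ 3 beats/chord = 2 chords/bar.
E: 6 beats/bar ÷ 2.5 beats/chord = 2.4 chords/bar.
Slowest is D at 2 chords/bar.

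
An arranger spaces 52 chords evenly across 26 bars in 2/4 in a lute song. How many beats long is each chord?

1 beat

26 bars × 2 beats/bar = 52 beats total.
52 beats ÷ 52 chords = 1 beats per chord.
(That is a quarter note.)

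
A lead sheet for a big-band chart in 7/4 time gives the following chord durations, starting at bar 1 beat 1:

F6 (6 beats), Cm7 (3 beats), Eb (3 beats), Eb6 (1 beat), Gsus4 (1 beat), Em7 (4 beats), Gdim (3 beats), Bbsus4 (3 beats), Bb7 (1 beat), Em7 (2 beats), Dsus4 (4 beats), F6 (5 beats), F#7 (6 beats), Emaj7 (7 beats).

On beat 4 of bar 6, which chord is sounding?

F#7

Beat 4 of bar 6 is beat (6−1)×7 + 4 = 39 overall.
Running totals: F6 ends at 6, Cm7 ends at 9, Eb ends at 12, Eb6 ends at 13, Gsus4 ends at 14, Em7 ends at 18, Gdim ends at 21, Bbsus4 ends at 24, Bb7 ends at 25, Em7 ends at 27, Dsus4 ends at 31, F6 ends at 36, F#7 ends at 42.
Beat 39 falls within F#7.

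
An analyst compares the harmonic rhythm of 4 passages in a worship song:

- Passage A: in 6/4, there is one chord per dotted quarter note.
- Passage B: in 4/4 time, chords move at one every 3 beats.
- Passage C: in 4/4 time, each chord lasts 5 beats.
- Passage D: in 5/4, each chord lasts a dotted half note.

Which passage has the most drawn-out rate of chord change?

Passage C

A: 6/1.5 = 4 chords/bar.
B: 4/3 = 4/3 chords/bar.
C: 4/5 = 0.8 chords/bar.
D: 5/3 = 5/3 chords/bar.
Slowest is C at 0.8 chords/bar.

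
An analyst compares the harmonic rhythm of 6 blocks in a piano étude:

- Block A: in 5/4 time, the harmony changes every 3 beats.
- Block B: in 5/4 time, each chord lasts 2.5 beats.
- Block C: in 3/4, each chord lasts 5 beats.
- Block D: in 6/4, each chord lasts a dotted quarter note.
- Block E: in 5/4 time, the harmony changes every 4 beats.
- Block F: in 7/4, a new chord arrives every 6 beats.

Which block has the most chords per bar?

A: each chord is 3 beats in 5/4, so 5/3 per bar.
B: each chord is 2.5 beats in 5/4, so 2 per bar.
C: each chord is 5 beats in 3/4, so 0.6 per bar.
D: each chord is 1.5 beats in 6/4, so 4 per bar.
E: each chord is 4 beats in 5/4, so 1.25 per bar.
F: each chord is 6 beats in 7/4, so 7/6 per bar.
Fastest is D at 4 chords/bar.

Block D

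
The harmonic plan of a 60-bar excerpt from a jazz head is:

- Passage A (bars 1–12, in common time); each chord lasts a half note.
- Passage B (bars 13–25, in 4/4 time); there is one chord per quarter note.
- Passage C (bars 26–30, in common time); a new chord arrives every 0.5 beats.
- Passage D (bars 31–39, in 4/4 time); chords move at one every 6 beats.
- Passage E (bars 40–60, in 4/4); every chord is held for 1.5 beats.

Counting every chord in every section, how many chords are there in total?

A: 12 bars × 4 beats = 48 beats; 2 beats/chord → 24 chords.
B: 13 bars × 4 beats = 52 beats; 1 beat/chord → 52 chords.
C: 5 bars × 4 beats = 20 beats; 0.5 beats/chord → 40 chords.
D: 9 bars × 4 beats = 36 beats; 6 beats/chord → 6 chords.
E: 21 bars × 4 beats = 84 beats; 1.5 beats/chord → 56 chords.
Total: 24 + 52 + 40 + 6 + 56 = 178.

178 chords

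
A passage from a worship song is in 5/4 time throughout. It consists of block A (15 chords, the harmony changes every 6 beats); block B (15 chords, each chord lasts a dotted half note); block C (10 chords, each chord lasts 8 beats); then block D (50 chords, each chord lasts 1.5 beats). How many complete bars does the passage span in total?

A: 15 × 6 = 90 beats = 18 bars.
B: 15 × 3 = 45 beats = 9 bars.
C: 10 × 8 = 80 beats = 16 bars.
D: 50 × 1.5 = 75 beats = 15 bars.
Total: 18 + 9 + 16 + 15 = 58 bars.

58 bars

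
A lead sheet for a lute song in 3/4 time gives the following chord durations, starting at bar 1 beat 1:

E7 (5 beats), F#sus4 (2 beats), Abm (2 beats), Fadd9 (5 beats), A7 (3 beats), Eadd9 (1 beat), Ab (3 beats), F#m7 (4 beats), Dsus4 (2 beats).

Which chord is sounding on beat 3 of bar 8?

Beat 3 of bar 8 is beat (8−1)×3 + 3 = 24 overall.
Running totals: E7 ends at 5, F#sus4 ends at 7, Abm ends at 9, Fadd9 ends at 14, A7 ends at 17, Eadd9 ends at 18, Ab ends at 21, F#m7 ends at 25.
Beat 24 falls within F#m7.

F#m7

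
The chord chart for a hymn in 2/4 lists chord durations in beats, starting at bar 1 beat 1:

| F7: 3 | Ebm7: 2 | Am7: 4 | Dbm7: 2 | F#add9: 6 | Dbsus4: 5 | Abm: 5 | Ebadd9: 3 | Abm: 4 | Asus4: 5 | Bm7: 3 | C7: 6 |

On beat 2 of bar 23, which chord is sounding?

Beat 2 of bar 23 is beat (23−1)×2 + 2 = 46 overall.
Running totals: F7 ends at 3, Ebm7 ends at 5, Am7 ends at 9, Dbm7 ends at 11, F#add9 ends at 17, Dbsus4 ends at 22, Abm ends at 27, Ebadd9 ends at 30, Abm ends at 34, Asus4 ends at 39, Bm7 ends at 42, C7 ends at 48.
Beat 46 falls within C7.

C7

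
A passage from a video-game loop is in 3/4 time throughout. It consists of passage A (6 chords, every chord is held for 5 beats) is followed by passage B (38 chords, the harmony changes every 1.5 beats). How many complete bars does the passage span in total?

A: 6 × 5 = 30 beats = 10 bars.
B: 38 × 1.5 = 57 beats = 19 bars.
Total: 10 + 19 = 29 bars.

29 bars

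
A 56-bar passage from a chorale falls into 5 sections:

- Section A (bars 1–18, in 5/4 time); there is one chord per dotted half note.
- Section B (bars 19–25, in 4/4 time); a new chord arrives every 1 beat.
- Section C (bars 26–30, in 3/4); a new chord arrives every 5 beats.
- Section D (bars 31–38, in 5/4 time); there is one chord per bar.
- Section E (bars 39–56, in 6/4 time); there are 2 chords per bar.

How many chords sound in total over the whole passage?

A has 90 beats and chords last 3 each, so 30 chords.
B has 28 beats and chords last 1 each, so 28 chords.
C has 15 beats and chords last 5 each, so 3 chords.
D has 40 beats and chords last 5 each, so 8 chords.
E has 108 beats and chords last 3 each, so 36 chords.
Total: 30 + 28 + 3 + 8 + 36 = 105.

105 chords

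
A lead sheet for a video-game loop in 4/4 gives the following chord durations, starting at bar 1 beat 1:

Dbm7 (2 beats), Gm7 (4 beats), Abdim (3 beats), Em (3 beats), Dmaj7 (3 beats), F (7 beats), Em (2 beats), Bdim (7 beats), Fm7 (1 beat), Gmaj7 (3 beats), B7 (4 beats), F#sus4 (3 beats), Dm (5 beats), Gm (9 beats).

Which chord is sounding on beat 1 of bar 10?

Beat 1 of bar 10 is beat (10−1)×4 + 1 = 37 overall.
Running totals: Dbm7 ends at 2, Gm7 ends at 6, Abdim ends at 9, Em ends at 12, Dmaj7 ends at 15, F ends at 22, Em ends at 24, Bdim ends at 31, Fm7 ends at 32, Gmaj7 ends at 35, B7 ends at 39.
Beat 37 falls within B7.

B7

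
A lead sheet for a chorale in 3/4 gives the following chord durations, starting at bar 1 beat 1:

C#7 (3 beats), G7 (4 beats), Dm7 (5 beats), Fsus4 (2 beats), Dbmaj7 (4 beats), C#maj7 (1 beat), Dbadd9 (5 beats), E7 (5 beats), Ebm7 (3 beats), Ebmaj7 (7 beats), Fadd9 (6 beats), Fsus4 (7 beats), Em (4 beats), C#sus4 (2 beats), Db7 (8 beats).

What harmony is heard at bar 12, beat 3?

Ebmaj7

Beat 3 of bar 12 is beat (12−1)×3 + 3 = 36 overall.
Running totals: C#7 ends at 3, G7 ends at 7, Dm7 ends at 12, Fsus4 ends at 14, Dbmaj7 ends at 18, C#maj7 ends at 19, Dbadd9 ends at 24, E7 ends at 29, Ebm7 ends at 32, Ebmaj7 ends at 39.
Beat 36 falls within Ebmaj7.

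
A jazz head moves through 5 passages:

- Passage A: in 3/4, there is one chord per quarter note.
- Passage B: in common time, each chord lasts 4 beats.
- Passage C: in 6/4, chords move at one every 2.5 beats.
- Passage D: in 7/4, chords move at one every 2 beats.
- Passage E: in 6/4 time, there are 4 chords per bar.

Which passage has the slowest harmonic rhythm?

Passage B

A: 3 beats/bar ÷ 1 beat/chord = 3 chords/bar.
B: 4 beats/bar ÷ 4 beats/chord = 1 chord/bar.
C: 6 beats/bar ÷ 2.5 beats/chord = 2.4 chords/bar.
D: 7 beats/bar ÷ 2 beats/chord = 3.5 chords/bar.
E: 6 beats/bar ÷ 1.5 beats/chord = 4 chords/bar.
Slowest is B at 1 chords/bar.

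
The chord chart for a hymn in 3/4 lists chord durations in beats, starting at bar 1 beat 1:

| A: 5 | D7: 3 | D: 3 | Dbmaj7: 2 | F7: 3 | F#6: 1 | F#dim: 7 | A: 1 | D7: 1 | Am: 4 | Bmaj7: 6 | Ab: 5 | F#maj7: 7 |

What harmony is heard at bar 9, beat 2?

D7

Beat 2 of bar 9 is beat (9−1)×3 + 2 = 26 overall.
Running totals: A ends at 5, D7 ends at 8, D ends at 11, Dbmaj7 ends at 13, F7 ends at 16, F#6 ends at 17, F#dim ends at 24, A ends at 25, D7 ends at 26.
Beat 26 falls within D7.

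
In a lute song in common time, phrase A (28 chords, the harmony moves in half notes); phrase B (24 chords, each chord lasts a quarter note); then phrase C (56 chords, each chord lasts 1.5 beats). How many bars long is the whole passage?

41 bars

A: 28 × 2 = 56 beats = 14 bars.
B: 24 × 1 = 24 beats = 6 bars.
C: 56 × 1.5 = 84 beats = 21 bars.
Total: 14 + 6 + 21 = 41 bars.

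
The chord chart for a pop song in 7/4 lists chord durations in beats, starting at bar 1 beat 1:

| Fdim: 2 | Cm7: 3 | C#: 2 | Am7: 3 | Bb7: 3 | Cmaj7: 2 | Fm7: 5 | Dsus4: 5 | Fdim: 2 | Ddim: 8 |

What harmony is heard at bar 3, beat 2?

Beat 2 of bar 3 is beat (3−1)×7 + 2 = 16 overall.
Running totals: Fdim ends at 2, Cm7 ends at 5, C# ends at 7, Am7 ends at 10, Bb7 ends at 13, Cmaj7 ends at 15, Fm7 ends at 20.
Beat 16 falls within Fm7.

Fm7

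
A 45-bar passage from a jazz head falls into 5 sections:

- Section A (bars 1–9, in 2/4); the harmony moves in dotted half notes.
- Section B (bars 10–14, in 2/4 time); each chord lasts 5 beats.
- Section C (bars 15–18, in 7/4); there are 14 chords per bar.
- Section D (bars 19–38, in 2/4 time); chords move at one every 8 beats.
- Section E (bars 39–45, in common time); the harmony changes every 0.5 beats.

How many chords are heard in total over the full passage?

125 chords

A: 9·2 = 18 beats, 18/3 = 6 chords.
B: 5·2 = 10 beats, 10/5 = 2 chords.
C: 4·7 = 28 beats, 28/0.5 = 56 chords.
D: 20·2 = 40 beats, 40/8 = 5 chords.
E: 7·4 = 28 beats, 28/0.5 = 56 chords.
Total: 6 + 2 + 56 + 5 + 56 = 125.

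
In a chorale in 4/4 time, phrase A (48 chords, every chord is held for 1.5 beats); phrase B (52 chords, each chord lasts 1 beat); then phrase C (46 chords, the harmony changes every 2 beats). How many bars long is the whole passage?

54 bars

A: 48 × 1.5 = 72 beats = 18 bars.
B: 52 × 1 = 52 beats = 13 bars.
C: 46 × 2 = 92 beats = 23 bars.
Total: 18 + 13 + 23 = 54 bars.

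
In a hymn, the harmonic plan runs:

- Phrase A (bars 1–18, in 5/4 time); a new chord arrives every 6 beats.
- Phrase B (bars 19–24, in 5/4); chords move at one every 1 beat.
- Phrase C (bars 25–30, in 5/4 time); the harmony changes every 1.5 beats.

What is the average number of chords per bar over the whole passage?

13/6 chords per bar

A: 18 bars of 5 beats is 90 beats; at 6 beats each that's 15 chords.
B: 6 bars of 5 beats is 30 beats; at 1 beat each that's 30 chords.
C: 6 bars of 5 beats is 30 beats; at 1.5 beats each that's 20 chords.
Overall: 65 chords over 30 bars → 65/30 = 13/6 chords per bar.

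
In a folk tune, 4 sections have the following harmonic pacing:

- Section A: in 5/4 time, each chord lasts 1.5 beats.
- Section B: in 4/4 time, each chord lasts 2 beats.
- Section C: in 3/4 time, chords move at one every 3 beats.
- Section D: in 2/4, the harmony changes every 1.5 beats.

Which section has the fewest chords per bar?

A: 5 beats/bar ÷ 1.5 beats/chord = 10/3 chords/bar.
B: 4 beats/bar ÷ 2 beats/chord = 2 chords/bar.
C: 3 beats/bar ÷ 3 beats/chord = 1 chord/bar.
D: 2 beats/bar ÷ 1.5 beats/chord = 4/3 chords/bar.
Slowest is C at 1 chords/bar.

Section C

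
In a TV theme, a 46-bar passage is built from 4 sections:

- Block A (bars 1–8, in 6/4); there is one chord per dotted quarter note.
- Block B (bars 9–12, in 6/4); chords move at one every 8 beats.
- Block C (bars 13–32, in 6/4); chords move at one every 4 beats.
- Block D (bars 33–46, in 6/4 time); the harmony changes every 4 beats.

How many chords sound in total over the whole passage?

A: 8 bars × 6 beats = 48 beats; 1.5 beats/chord → 32 chords.
B: 4 bars × 6 beats = 24 beats; 8 beats/chord → 3 chords.
C: 20 bars × 6 beats = 120 beats; 4 beats/chord → 30 chords.
D: 14 bars × 6 beats = 84 beats; 4 beats/chord → 21 chords.
Total: 32 + 3 + 30 + 21 = 86.

86 chords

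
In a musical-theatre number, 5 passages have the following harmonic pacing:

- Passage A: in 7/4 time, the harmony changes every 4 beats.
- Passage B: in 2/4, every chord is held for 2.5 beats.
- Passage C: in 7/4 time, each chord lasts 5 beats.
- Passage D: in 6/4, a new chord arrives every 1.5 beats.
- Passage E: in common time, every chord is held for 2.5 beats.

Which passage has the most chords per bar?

A: 7 beats/bar ÷ 4 beats/chord = 1.75 chords/bar.
B: 2 beats/bar ÷ 2.5 beats/chord = 0.8 chords/bar.
C: 7 beats/bar ÷ 5 beats/chord = 1.4 chords/bar.
D: 6 beats/bar ÷ 1.5 beats/chord = 4 chords/bar.
E: 4 beats/bar ÷ 2.5 beats/chord = 1.6 chords/bar.
Fastest is D at 4 chords/bar.

Passage D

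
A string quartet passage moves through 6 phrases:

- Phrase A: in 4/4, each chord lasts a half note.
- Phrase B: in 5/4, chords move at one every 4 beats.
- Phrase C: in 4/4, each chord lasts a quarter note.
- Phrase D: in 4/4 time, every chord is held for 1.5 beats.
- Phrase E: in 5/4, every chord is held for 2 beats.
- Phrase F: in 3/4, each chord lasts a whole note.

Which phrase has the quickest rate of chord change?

A: 4 beats/bar ÷ 2 beats/chord = 2 chords/bar.
B: 5 beats/bar ÷ 4 beats/chord = 1.25 chords/bar.
C: 4 beats/bar ÷ 1 beat/chord = 4 chords/bar.
D: 4 beats/bar ÷ 1.5 beats/chord = 8/3 chords/bar.
E: 5 beats/bar ÷ 2 beats/chord = 2.5 chords/bar.
F: 3 beats/bar ÷ 4 beats/chord = 0.75 chords/bar.
Fastest is C at 4 chords/bar.

Phrase C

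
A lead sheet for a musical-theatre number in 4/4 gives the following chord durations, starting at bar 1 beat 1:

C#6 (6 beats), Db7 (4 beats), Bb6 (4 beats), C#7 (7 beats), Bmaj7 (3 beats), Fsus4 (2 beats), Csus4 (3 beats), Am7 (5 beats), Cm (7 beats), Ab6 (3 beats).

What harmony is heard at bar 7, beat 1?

Beat 1 of bar 7 is beat (7−1)×4 + 1 = 25 overall.
Running totals: C#6 ends at 6, Db7 ends at 10, Bb6 ends at 14, C#7 ends at 21, Bmaj7 ends at 24, Fsus4 ends at 26.
Beat 25 falls within Fsus4.

Fsus4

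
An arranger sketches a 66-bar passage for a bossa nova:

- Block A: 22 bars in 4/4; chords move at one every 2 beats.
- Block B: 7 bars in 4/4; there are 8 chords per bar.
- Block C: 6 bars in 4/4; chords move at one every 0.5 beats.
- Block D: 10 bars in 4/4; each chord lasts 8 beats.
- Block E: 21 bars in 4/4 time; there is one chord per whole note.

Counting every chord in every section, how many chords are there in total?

174 chords

A: 22·4 = 88 beats, 88/2 = 44 chords.
B: 7·4 = 28 beats, 28/0.5 = 56 chords.
C: 6·4 = 24 beats, 24/0.5 = 48 chords.
D: 10·4 = 40 beats, 40/8 = 5 chords.
E: 21·4 = 84 beats, 84/4 = 21 chords.
Total: 44 + 56 + 48 + 5 + 21 = 174.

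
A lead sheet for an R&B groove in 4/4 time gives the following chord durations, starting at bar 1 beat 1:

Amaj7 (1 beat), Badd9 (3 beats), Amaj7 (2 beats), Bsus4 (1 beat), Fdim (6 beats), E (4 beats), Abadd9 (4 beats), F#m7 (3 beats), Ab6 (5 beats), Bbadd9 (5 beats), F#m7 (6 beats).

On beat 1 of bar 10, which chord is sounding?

F#m7

Beat 1 of bar 10 is beat (10−1)×4 + 1 = 37 overall.
Running totals: Amaj7 ends at 1, Badd9 ends at 4, Amaj7 ends at 6, Bsus4 ends at 7, Fdim ends at 13, E ends at 17, Abadd9 ends at 21, F#m7 ends at 24, Ab6 ends at 29, Bbadd9 ends at 34, F#m7 ends at 40.
Beat 37 falls within F#m7.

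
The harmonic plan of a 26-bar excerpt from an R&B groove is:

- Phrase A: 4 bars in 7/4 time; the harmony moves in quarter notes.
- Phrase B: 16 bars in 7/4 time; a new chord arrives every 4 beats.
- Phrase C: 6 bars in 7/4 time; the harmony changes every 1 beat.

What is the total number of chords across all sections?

A: 4·7 = 28 beats, 28/1 = 28 chords.
B: 16·7 = 112 beats, 112/4 = 28 chords.
C: 6·7 = 42 beats, 42/1 = 42 chords.
Total: 28 + 28 + 42 = 98.

98 chords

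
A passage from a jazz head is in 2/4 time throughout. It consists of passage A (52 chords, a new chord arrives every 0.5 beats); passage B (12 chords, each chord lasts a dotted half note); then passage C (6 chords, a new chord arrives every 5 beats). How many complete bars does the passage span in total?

A: 52 × 0.5 = 26 beats = 13 bars.
B: 12 × 3 = 36 beats = 18 bars.
C: 6 × 5 = 30 beats = 15 bars.
Total: 13 + 18 + 15 = 46 bars.

46 bars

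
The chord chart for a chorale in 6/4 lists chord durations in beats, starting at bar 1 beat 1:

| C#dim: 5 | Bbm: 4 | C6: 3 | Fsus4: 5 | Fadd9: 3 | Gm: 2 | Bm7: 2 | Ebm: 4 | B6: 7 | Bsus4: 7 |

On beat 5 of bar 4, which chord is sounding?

Beat 5 of bar 4 is beat (4−1)×6 + 5 = 23 overall.
Running totals: C#dim ends at 5, Bbm ends at 9, C6 ends at 12, Fsus4 ends at 17, Fadd9 ends at 20, Gm ends at 22, Bm7 ends at 24.
Beat 23 falls within Bm7.

Bm7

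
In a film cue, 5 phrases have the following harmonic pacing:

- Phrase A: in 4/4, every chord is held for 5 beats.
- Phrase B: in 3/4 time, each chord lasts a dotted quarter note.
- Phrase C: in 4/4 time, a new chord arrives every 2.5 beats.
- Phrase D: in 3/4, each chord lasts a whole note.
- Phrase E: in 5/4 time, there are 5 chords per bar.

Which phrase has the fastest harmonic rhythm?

A: 4/5 = 0.8 chords/bar.
B: 3/1.5 = 2 chords/bar.
C: 4/2.5 = 1.6 chords/bar.
D: 3/4 = 0.75 chords/bar.
E: 5/1 = 5 chords/bar.
Fastest is E at 5 chords/bar.

Phrase E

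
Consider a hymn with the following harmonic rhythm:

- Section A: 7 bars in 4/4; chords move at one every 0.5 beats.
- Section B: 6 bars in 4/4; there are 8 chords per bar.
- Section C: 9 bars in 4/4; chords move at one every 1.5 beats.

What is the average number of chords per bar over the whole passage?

A: 7 × 4 = 28 beats ÷ 0.5 = 56 chords.
B: 6 × 4 = 24 beats ÷ 0.5 = 48 chords.
C: 9 × 4 = 36 beats ÷ 1.5 = 24 chords.
Overall: 128 chords over 22 bars → 128/22 = 64/11 chords per bar.

64/11 chords per bar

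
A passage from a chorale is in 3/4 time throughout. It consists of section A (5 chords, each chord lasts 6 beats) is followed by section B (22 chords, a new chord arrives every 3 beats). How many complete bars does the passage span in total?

A: 5 × 6 = 30 beats = 10 bars.
B: 22 × 3 = 66 beats = 22 bars.
Total: 10 + 22 = 32 bars.

32 bars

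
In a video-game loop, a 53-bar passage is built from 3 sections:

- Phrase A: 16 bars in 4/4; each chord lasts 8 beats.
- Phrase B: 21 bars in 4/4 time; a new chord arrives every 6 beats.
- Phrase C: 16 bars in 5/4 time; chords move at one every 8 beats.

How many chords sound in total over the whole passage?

32 chords

A: 16 bars × 4 beats = 64 beats; 8 beats/chord → 8 chords.
B: 21 bars × 4 beats = 84 beats; 6 beats/chord → 14 chords.
C: 16 bars × 5 beats = 80 beats; 8 beats/chord → 10 chords.
Total: 8 + 14 + 10 = 32.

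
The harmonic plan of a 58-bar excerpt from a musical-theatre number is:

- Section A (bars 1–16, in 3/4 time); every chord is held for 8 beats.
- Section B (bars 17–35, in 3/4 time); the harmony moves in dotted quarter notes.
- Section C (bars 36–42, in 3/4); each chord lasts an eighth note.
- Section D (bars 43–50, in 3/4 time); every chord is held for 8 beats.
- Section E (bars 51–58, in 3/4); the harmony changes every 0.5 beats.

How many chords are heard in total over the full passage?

A has 48 beats and chords last 8 each, so 6 chords.
B has 57 beats and chords last 1.5 each, so 38 chords.
C has 21 beats and chords last 0.5 each, so 42 chords.
D has 24 beats and chords last 8 each, so 3 chords.
E has 24 beats and chords last 0.5 each, so 48 chords.
Total: 6 + 38 + 42 + 3 + 48 = 137.

137 chords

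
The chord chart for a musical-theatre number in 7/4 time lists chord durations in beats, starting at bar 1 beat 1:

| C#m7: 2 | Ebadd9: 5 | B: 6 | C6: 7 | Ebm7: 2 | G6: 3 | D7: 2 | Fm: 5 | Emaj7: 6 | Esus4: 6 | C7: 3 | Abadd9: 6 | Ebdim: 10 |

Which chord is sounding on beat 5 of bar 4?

Beat 5 of bar 4 is beat (4−1)×7 + 5 = 26 overall.
Running totals: C#m7 ends at 2, Ebadd9 ends at 7, B ends at 13, C6 ends at 20, Ebm7 ends at 22, G6 ends at 25, D7 ends at 27.
Beat 26 falls within D7.

D7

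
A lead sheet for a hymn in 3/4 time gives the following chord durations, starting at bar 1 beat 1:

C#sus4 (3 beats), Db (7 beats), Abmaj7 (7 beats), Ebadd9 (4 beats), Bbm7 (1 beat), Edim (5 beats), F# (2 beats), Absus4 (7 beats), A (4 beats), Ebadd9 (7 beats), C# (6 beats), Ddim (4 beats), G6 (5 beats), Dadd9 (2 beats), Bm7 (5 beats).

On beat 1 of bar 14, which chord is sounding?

A

Beat 1 of bar 14 is beat (14−1)×3 + 1 = 40 overall.
Running totals: C#sus4 ends at 3, Db ends at 10, Abmaj7 ends at 17, Ebadd9 ends at 21, Bbm7 ends at 22, Edim ends at 27, F# ends at 29, Absus4 ends at 36, A ends at 40.
Beat 40 falls within A.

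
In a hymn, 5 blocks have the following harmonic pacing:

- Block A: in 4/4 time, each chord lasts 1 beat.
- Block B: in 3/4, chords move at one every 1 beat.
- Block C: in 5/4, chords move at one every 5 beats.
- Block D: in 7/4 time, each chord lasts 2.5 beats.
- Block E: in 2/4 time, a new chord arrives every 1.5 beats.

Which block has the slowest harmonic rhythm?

Block C

A: 4/1 = 4 chords/bar.
B: 3/1 = 3 chords/bar.
C: 5/5 = 1 chord/bar.
D: 7/2.5 = 2.8 chords/bar.
E: 2/1.5 = 4/3 chords/bar.
Slowest is C at 1 chords/bar.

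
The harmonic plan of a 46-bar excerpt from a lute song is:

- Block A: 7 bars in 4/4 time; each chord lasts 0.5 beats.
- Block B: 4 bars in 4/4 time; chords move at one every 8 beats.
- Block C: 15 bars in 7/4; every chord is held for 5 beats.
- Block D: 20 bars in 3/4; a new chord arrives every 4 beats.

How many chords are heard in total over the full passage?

A has 28 beats and chords last 0.5 each, so 56 chords.
B has 16 beats and chords last 8 each, so 2 chords.
C has 105 beats and chords last 5 each, so 21 chords.
D has 60 beats and chords last 4 each, so 15 chords.
Total: 56 + 2 + 21 + 15 = 94.

94 chords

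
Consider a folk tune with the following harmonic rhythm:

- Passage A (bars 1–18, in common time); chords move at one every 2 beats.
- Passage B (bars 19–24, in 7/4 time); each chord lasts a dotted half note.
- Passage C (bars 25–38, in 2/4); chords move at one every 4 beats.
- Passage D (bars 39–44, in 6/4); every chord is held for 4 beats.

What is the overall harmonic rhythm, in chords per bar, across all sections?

1.5 chords per bar

A: 18 × 4 = 72 beats ÷ 2 = 36 chords.
B: 6 × 7 = 42 beats ÷ 3 = 14 chords.
C: 14 × 2 = 28 beats ÷ 4 = 7 chords.
D: 6 × 6 = 36 beats ÷ 4 = 9 chords.
Overall: 66 chords over 44 bars → 66/44 = 1.5 chords per bar.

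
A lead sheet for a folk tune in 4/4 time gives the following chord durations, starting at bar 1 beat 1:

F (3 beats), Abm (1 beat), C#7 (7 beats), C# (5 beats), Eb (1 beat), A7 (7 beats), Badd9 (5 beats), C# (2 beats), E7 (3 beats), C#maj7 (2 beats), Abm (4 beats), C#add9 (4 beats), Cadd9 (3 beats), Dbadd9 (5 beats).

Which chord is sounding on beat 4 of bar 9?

C#maj7

Beat 4 of bar 9 is beat (9−1)×4 + 4 = 36 overall.
Running totals: F ends at 3, Abm ends at 4, C#7 ends at 11, C# ends at 16, Eb ends at 17, A7 ends at 24, Badd9 ends at 29, C# ends at 31, E7 ends at 34, C#maj7 ends at 36.
Beat 36 falls within C#maj7.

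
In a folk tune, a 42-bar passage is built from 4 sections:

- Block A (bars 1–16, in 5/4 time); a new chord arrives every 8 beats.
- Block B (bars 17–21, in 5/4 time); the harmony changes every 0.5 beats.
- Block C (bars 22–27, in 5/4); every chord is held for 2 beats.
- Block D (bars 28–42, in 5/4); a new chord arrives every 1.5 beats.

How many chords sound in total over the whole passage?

A: 16·5 = 80 beats, 80/8 = 10 chords.
B: 5·5 = 25 beats, 25/0.5 = 50 chords.
C: 6·5 = 30 beats, 30/2 = 15 chords.
D: 15·5 = 75 beats, 75/1.5 = 50 chords.
Total: 10 + 50 + 15 + 50 = 125.

125 chords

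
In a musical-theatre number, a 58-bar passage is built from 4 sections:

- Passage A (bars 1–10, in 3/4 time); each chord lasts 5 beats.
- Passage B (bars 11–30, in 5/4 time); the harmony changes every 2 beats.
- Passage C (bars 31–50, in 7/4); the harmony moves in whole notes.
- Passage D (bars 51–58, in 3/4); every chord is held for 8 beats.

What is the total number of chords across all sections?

A: 10 bars × 3 beats = 30 beats; 5 beats/chord → 6 chords.
B: 20 bars × 5 beats = 100 beats; 2 beats/chord → 50 chords.
C: 20 bars × 7 beats = 140 beats; 4 beats/chord → 35 chords.
D: 8 bars × 3 beats = 24 beats; 8 beats/chord → 3 chords.
Total: 6 + 50 + 35 + 3 = 94.

94 chords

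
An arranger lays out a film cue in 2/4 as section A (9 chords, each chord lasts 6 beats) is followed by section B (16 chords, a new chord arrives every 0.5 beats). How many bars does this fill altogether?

A: 9 × 6 = 54 beats = 27 bars.
B: 16 × 0.5 = 8 beats = 4 bars.
Total: 27 + 4 = 31 bars.

31 bars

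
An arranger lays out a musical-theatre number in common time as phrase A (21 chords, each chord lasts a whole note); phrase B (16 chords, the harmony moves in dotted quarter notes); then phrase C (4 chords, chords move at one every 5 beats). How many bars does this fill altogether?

32 bars

A: 21 × 4 = 84 beats = 21 bars.
B: 16 × 1.5 = 24 beats = 6 bars.
C: 4 × 5 = 20 beats = 5 bars.
Total: 21 + 6 + 5 = 32 bars.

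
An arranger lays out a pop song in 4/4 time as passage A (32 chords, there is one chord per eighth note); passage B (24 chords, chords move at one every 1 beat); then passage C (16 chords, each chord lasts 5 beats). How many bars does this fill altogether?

30 bars

A: 32 × 0.5 = 16 beats = 4 bars.
B: 24 × 1 = 24 beats = 6 bars.
C: 16 × 5 = 80 beats = 20 bars.
Total: 4 + 6 + 20 = 30 bars.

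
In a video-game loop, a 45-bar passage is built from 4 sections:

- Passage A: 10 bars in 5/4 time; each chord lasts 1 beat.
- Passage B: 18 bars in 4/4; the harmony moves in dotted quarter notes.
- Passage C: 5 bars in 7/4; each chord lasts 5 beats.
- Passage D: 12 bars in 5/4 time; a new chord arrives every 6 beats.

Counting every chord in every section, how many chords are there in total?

115 chords

A has 50 beats and chords last 1 each, so 50 chords.
B has 72 beats and chords last 1.5 each, so 48 chords.
C has 35 beats and chords last 5 each, so 7 chords.
D has 60 beats and chords last 6 each, so 10 chords.
Total: 50 + 48 + 7 + 10 = 115.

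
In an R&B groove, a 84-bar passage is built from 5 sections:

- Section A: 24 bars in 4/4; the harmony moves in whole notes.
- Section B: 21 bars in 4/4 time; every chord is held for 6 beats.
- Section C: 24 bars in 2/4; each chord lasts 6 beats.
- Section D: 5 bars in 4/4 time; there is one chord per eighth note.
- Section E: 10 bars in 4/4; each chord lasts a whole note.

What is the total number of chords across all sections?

96 chords

A: 24 bars × 4 beats = 96 beats; 4 beats/chord → 24 chords.
B: 21 bars × 4 beats = 84 beats; 6 beats/chord → 14 chords.
C: 24 bars × 2 beats = 48 beats; 6 beats/chord → 8 chords.
D: 5 bars × 4 beats = 20 beats; 0.5 beats/chord → 40 chords.
E: 10 bars × 4 beats = 40 beats; 4 beats/chord → 10 chords.
Total: 24 + 14 + 8 + 40 + 10 = 96.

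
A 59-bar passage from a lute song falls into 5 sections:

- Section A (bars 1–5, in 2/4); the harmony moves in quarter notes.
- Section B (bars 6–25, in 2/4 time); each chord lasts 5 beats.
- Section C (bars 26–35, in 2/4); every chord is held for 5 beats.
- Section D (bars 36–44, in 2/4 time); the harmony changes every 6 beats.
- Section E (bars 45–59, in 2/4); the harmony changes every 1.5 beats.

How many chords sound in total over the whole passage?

45 chords

A has 10 beats and chords last 1 each, so 10 chords.
B has 40 beats and chords last 5 each, so 8 chords.
C has 20 beats and chords last 5 each, so 4 chords.
D has 18 beats and chords last 6 each, so 3 chords.
E has 30 beats and chords last 1.5 each, so 20 chords.
Total: 10 + 8 + 4 + 3 + 20 = 45.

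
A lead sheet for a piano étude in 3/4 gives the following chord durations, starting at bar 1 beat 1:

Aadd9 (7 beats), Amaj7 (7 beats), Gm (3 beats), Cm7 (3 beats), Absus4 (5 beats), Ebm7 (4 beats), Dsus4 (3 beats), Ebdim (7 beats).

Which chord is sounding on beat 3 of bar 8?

Absus4

Beat 3 of bar 8 is beat (8−1)×3 + 3 = 24 overall.
Running totals: Aadd9 ends at 7, Amaj7 ends at 14, Gm ends at 17, Cm7 ends at 20, Absus4 ends at 25.
Beat 24 falls within Absus4.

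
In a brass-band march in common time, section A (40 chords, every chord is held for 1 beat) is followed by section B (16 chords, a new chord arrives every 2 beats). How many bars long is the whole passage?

A: 40 × 1 = 40 beats = 10 bars.
B: 16 × 2 = 32 beats = 8 bars.
Total: 10 + 8 = 18 bars.

18 bars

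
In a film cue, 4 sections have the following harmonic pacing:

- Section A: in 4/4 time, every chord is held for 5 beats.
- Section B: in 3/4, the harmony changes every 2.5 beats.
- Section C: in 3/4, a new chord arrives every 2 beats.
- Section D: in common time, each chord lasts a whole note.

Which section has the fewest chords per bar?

Section A

A: 4/5 = 0.8 chords/bar.
B: 3/2.5 = 1.2 chords/bar.
C: 3/2 = 1.5 chords/bar.
D: 4/4 = 1 chord/bar.
Slowest is A at 0.8 chords/bar.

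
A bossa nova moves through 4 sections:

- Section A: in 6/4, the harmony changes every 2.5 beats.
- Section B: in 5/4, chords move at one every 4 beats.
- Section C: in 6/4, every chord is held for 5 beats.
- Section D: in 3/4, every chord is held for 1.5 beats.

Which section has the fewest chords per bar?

A: each chord is 2.5 beats in 6/4, so 2.4 per bar.
B: each chord is 4 beats in 5/4, so 1.25 per bar.
C: each chord is 5 beats in 6/4, so 1.2 per bar.
D: each chord is 1.5 beats in 3/4, so 2 per bar.
Slowest is C at 1.2 chords/bar.

Section C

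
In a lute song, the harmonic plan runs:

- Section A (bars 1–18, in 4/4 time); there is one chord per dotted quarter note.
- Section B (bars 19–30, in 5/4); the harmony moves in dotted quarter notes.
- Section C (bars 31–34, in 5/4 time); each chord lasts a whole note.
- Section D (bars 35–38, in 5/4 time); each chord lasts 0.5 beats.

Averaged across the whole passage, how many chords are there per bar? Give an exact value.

3.5 chords per bar

A: 18 × 4 = 72 beats ÷ 1.5 = 48 chords.
B: 12 × 5 = 60 beats ÷ 1.5 = 40 chords.
C: 4 × 5 = 20 beats ÷ 4 = 5 chords.
D: 4 × 5 = 20 beats ÷ 0.5 = 40 chords.
Overall: 133 chords over 38 bars → 133/38 = 3.5 chords per bar.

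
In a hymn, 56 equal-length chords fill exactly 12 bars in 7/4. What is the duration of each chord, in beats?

1.5 beats

12 bars × 7 beats/bar = 84 beats total.
84 beats ÷ 56 chords = 1.5 beats per chord.
(That is a dotted quarter note.)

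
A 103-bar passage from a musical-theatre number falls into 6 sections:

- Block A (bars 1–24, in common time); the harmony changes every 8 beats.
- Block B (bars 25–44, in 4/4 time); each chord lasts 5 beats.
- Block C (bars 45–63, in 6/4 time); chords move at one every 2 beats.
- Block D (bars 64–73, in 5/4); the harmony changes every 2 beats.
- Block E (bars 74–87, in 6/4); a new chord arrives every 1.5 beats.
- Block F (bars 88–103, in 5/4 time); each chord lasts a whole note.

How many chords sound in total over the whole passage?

186 chords

A: 24·4 = 96 beats, 96/8 = 12 chords.
B: 20·4 = 80 beats, 80/5 = 16 chords.
C: 19·6 = 114 beats, 114/2 = 57 chords.
D: 10·5 = 50 beats, 50/2 = 25 chords.
E: 14·6 = 84 beats, 84/1.5 = 56 chords.
F: 16·5 = 80 beats, 80/4 = 20 chords.
Total: 12 + 16 + 57 + 25 + 56 + 20 = 186.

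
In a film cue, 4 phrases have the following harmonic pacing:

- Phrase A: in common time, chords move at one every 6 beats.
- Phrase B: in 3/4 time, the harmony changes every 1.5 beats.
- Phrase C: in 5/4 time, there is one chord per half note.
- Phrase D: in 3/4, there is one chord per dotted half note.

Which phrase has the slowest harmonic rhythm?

Phrase A

A: 4 beats/bar ÷ 6 beats/chord = 2/3 chords/bar.
B: 3 beats/bar ÷ 1.5 beats/chord = 2 chords/bar.
C: 5 beats/bar ÷ 2 beats/chord = 2.5 chords/bar.
D: 3 beats/bar ÷ 3 beats/chord = 1 chord/bar.
Slowest is A at 2/3 chords/bar.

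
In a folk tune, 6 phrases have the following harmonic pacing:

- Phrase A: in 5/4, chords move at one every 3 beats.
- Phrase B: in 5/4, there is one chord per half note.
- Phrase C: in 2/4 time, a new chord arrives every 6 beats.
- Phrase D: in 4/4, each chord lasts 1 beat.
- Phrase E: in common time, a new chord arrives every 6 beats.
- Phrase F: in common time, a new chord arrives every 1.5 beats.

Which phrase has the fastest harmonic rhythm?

Phrase D

A: each chord is 3 beats in 5/4, so 5/3 per bar.
B: each chord is 2 beats in 5/4, so 2.5 per bar.
C: each chord is 6 beats in 2/4, so 1/3 per bar.
D: each chord is 1 beat in 4/4, so 4 per bar.
E: each chord is 6 beats in 4/4, so 2/3 per bar.
F: each chord is 1.5 beats in 4/4, so 8/3 per bar.
Fastest is D at 4 chords/bar.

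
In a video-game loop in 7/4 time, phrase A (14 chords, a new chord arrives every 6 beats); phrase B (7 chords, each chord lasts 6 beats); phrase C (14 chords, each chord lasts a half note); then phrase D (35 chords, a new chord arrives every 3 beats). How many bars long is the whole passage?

A: 14 × 6 = 84 beats = 12 bars.
B: 7 × 6 = 42 beats = 6 bars.
C: 14 × 2 = 28 beats = 4 bars.
D: 35 × 3 = 105 beats = 15 bars.
Total: 12 + 6 + 4 + 15 = 37 bars.

37 bars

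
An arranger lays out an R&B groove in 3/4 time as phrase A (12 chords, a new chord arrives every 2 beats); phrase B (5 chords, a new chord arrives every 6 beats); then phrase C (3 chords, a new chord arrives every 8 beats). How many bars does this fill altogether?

26 bars

A: 12 × 2 = 24 beats = 8 bars.
B: 5 × 6 = 30 beats = 10 bars.
C: 3 × 8 = 24 beats = 8 bars.
Total: 8 + 10 + 8 = 26 bars.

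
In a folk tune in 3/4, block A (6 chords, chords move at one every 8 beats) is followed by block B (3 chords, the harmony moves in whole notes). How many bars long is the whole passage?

A: 6 × 8 = 48 beats = 16 bars.
B: 3 × 4 = 12 beats = 4 bars.
Total: 16 + 4 = 20 bars.

20 bars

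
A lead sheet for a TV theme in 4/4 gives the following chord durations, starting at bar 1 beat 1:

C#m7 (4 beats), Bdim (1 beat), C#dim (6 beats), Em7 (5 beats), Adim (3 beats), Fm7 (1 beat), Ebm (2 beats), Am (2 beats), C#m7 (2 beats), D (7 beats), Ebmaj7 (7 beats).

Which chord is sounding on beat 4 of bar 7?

Beat 4 of bar 7 is beat (7−1)×4 + 4 = 28 overall.
Running totals: C#m7 ends at 4, Bdim ends at 5, C#dim ends at 11, Em7 ends at 16, Adim ends at 19, Fm7 ends at 20, Ebm ends at 22, Am ends at 24, C#m7 ends at 26, D ends at 33.
Beat 28 falls within D.

D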